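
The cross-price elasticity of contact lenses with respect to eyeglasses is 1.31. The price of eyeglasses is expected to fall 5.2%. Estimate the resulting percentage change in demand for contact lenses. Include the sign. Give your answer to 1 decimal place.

%ΔQ ≈ ε × %ΔP of eyeglasses = 1.31 × (-5.2%) = -6.8%.
Demand for contact lenses falls by about 6.8%.

-6.8%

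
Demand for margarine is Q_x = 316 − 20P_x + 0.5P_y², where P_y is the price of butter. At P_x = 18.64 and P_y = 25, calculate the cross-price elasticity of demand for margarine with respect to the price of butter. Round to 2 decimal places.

At P_x = 18.64 and P_y = 25: Q_x = 255.7.
∂Q_x/∂P_y = 1P_y = 1(25) = 25.0000.
ε = (∂Q_x/∂P_y)(P_y/Q_x) = 25.0000 × (25/255.7) ≈ 2.44.
ε > 0: substitutes.

2.44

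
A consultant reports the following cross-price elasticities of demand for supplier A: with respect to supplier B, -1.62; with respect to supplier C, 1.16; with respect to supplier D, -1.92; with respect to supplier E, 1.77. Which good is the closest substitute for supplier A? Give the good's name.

supplier E

Substitutes have ε > 0. Among the positive values, 1.77 (supplier E) is largest.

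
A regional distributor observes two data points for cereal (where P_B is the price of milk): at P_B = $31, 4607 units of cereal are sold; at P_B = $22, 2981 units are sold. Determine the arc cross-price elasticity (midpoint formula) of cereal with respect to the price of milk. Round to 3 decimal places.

1.262

ΔQ_A = 2981 − 4607 = -1626; ΔP_B = 22 − 31 = -9.
Midpoints: Q̄_A = 3794.0, P̄_B = 26.50.
ε = (ΔQ_A/Q̄_A)/(ΔP_B/P̄_B) = (-1626/3794.0)/(-9/26.50) ≈ 1.262.
ε > 0: cereal and milk are substitutes.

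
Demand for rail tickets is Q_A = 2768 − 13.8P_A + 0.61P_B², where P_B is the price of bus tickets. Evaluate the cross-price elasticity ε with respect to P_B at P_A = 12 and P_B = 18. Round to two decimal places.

0.14

At P_A = 12 and P_B = 18: Q_A = 2800.04.
∂Q_A/∂P_B = 1.22P_B = 1.22(18) = 21.9600.
ε = (∂Q_A/∂P_B)(P_B/Q_A) = 21.9600 × (18/2800.04) ≈ 0.14.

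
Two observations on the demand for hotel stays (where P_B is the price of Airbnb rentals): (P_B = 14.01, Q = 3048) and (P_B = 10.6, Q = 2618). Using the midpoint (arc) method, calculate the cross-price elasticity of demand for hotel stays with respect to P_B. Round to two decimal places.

0.55

ΔQ_A = 2618 − 3048 = -430; ΔP_B = 10.6 − 14.01 = -3.41.
Midpoints: Q̄_A = 2833.0, P̄_B = 12.30.
ε = (ΔQ_A/Q̄_A)/(ΔP_B/P̄_B) = (-430/2833.0)/(-3.41/12.30) ≈ 0.55.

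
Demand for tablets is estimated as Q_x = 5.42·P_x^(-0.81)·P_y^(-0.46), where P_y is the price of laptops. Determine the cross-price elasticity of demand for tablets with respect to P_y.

In a log-linear (constant-elasticity) demand function, the coefficient on the exponent of P_y is the cross-price elasticity.
ε = -0.46. Negative, so tablets and laptops are complements.

-0.46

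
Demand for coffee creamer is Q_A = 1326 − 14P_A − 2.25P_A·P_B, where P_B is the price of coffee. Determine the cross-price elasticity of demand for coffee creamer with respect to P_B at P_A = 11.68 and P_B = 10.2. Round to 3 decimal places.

-0.300

At P_A = 11.68 and P_B = 10.2: Q_A = 894.424.
∂Q_A/∂P_B = -2.25P_A = -2.25(11.68) = -26.2800.
ε = (∂Q_A/∂P_B)(P_B/Q_A) = -26.2800 × (10.2/894.424) ≈ -0.300.
ε < 0: complements.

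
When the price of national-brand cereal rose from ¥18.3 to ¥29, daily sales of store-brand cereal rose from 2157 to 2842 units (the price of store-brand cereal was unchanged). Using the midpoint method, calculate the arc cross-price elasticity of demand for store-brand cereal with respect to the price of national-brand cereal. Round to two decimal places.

0.61

ΔQ_A = 2842 − 2157 = 685; ΔP_B = 29 − 18.3 = 10.7.
Midpoints: Q̄_A = 2499.5, P̄_B = 23.65.
ε = (ΔQ_A/Q̄_A)/(ΔP_B/P̄_B) = (685/2499.5)/(10.7/23.65) ≈ 0.61.
ε > 0: store-brand cereal and national-brand cereal are substitutes.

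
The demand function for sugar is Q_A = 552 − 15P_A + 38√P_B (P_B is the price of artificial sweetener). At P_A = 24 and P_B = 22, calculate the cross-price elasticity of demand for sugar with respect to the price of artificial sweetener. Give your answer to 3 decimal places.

At P_A = 24 and P_B = 22: Q_A = 370.236.
∂Q_A/∂P_B = 38/(2√P_B) = 38/(2√22) = 4.0508.
ε = (∂Q_A/∂P_B)(P_B/Q_A) = 4.0508 × (22/370.236) ≈ 0.241.

0.241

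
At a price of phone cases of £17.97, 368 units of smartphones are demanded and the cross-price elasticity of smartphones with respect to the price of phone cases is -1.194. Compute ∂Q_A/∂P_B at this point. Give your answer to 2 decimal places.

ε = (∂Q_A/∂P_B)·(P_B/Q_A) ⇒ ∂Q_A/∂P_B = ε·Q_A/P_B = -1.194 × 368/17.97 ≈ -24.45.

-24.45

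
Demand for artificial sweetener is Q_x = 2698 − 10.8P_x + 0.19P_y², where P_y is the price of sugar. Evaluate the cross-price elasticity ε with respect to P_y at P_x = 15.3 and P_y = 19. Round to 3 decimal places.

0.053

At P_x = 15.3 and P_y = 19: Q_x = 2601.35.
∂Q_x/∂P_y = 0.38P_y = 0.38(19) = 7.2200.
ε = (∂Q_x/∂P_y)(P_y/Q_x) = 7.2200 × (19/2601.35) ≈ 0.053.
ε > 0: substitutes.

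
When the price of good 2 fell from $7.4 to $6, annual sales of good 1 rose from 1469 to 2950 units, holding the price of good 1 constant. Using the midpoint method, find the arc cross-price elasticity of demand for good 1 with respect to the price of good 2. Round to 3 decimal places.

ΔQ_1 = 2950 − 1469 = 1481; ΔP_2 = 6 − 7.4 = -1.4.
Midpoints: Q̄_1 = 2209.5, P̄_2 = 6.70.
ε = (ΔQ_1/Q̄_1)/(ΔP_2/P̄_2) = (1481/2209.5)/(-1.4/6.70) ≈ -3.208.
ε < 0: good 1 and good 2 are complements.

-3.208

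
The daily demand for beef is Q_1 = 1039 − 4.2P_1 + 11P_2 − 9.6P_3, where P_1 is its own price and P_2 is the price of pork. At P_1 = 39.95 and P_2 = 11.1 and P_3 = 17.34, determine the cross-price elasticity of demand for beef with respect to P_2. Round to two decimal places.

At P_1 = 39.95 and P_2 = 11.1 and P_3 = 17.34: Q_1 = 826.846.
∂Q_1/∂P_2 = 11.
ε = (∂Q_1/∂P_2)(P_2/Q_1) = 11 × (11.1/826.846) ≈ 0.15.
Since ε > 0, beef and pork are substitutes.

0.15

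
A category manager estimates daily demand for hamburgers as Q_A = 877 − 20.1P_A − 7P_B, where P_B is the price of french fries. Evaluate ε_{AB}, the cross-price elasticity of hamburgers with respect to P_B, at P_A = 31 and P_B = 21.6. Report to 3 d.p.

At P_A = 31 and P_B = 21.6: Q_A = 102.7.
∂Q_A/∂P_B = -7.
ε = (∂Q_A/∂P_B)(P_B/Q_A) = -7 × (21.6/102.7) ≈ -1.472.

-1.472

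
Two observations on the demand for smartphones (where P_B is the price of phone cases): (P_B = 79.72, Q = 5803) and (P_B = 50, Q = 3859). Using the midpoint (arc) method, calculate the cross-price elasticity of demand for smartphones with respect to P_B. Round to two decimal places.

0.88

ΔQ_A = 3859 − 5803 = -1944; ΔP_B = 50 − 79.72 = -29.72.
Midpoints: Q̄_A = 4831.0, P̄_B = 64.86.
ε = (ΔQ_A/Q̄_A)/(ΔP_B/P̄_B) = (-1944/4831.0)/(-29.72/64.86) ≈ 0.88.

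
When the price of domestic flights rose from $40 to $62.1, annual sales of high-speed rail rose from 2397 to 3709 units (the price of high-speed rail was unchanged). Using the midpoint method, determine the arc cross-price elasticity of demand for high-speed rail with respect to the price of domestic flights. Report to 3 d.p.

ΔQ_A = 3709 − 2397 = 1312; ΔP_B = 62.1 − 40 = 22.1.
Midpoints: Q̄_A = 3053.0, P̄_B = 51.05.
ε = (ΔQ_A/Q̄_A)/(ΔP_B/P̄_B) = (1312/3053.0)/(22.1/51.05) ≈ 0.993.

0.993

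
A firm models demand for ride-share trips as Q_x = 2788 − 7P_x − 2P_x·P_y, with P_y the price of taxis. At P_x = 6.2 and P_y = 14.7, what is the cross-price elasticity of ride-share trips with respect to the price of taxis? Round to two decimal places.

-0.07

At P_x = 6.2 and P_y = 14.7: Q_x = 2562.32.
∂Q_x/∂P_y = -2P_x = -2(6.2) = -12.4000.
ε = (∂Q_x/∂P_y)(P_y/Q_x) = -12.4000 × (14.7/2562.32) ≈ -0.07.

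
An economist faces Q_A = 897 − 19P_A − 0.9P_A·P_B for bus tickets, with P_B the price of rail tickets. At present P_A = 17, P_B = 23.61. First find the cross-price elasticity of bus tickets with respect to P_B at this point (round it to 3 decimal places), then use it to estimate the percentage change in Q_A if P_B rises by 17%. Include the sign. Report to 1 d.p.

At P_A = 17, P_B = 23.61: Q_A = 212.767.
∂Q_A/∂P_B = -0.9P_A = -15.3000.
ε = (∂Q_A/∂P_B)(P_B/Q_A) = -15.3000 × 23.61/212.767 ≈ -1.698.
%ΔQ_A ≈ ε × %ΔP_B = -1.698 × (17%) = -28.9%.

-28.9%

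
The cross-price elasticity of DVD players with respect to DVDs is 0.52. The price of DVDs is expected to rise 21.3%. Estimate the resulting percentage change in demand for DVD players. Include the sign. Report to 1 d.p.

%ΔQ ≈ ε × %ΔP of DVDs = 0.52 × (21.3%) = 11.1%.

11.1%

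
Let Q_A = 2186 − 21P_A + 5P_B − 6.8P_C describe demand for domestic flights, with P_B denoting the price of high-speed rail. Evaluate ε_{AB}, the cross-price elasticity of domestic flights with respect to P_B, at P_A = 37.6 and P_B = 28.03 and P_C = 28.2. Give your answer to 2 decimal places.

0.10

At P_A = 37.6 and P_B = 28.03 and P_C = 28.2: Q_A = 1344.79.
∂Q_A/∂P_B = 5.
ε = (∂Q_A/∂P_B)(P_B/Q_A) = 5 × (28.03/1344.79) ≈ 0.10.
Since ε > 0, domestic flights and high-speed rail are substitutes.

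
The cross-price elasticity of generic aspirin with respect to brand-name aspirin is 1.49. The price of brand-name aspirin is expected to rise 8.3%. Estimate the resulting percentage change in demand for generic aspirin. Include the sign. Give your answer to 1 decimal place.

%ΔQ ≈ ε × %ΔP of brand-name aspirin = 1.49 × (8.3%) = 12.4%.

12.4%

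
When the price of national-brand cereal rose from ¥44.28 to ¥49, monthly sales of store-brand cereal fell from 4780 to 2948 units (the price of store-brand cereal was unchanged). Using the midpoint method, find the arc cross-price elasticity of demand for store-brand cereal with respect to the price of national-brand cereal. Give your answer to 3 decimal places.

-4.685

ΔQ_A = 2948 − 4780 = -1832; ΔP_B = 49 − 44.28 = 4.72.
Midpoints: Q̄_A = 3864.0, P̄_B = 46.64.
ε = (ΔQ_A/Q̄_A)/(ΔP_B/P̄_B) = (-1832/3864.0)/(4.72/46.64) ≈ -4.685.
ε < 0: store-brand cereal and national-brand cereal are complements.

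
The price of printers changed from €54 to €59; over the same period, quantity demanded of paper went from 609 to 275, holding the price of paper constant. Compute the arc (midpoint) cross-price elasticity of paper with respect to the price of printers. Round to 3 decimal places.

-8.539

ΔQ_A = 275 − 609 = -334; ΔP_B = 59 − 54 = 5.
Midpoints: Q̄_A = 442.0, P̄_B = 56.50.
ε = (ΔQ_A/Q̄_A)/(ΔP_B/P̄_B) = (-334/442.0)/(5/56.50) ≈ -8.539.
ε < 0: paper and printers are complements.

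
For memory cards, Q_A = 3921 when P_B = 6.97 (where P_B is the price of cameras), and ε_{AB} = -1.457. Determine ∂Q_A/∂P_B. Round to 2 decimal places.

ε = (∂Q_A/∂P_B)·(P_B/Q_A) ⇒ ∂Q_A/∂P_B = ε·Q_A/P_B = -1.457 × 3921/6.97 ≈ -819.64.

-819.64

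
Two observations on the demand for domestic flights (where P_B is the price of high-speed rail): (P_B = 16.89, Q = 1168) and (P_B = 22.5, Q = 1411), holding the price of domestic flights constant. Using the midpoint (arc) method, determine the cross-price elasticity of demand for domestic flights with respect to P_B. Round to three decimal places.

ΔQ_A = 1411 − 1168 = 243; ΔP_B = 22.5 − 16.89 = 5.61.
Midpoints: Q̄_A = 1289.5, P̄_B = 19.70.
ε = (ΔQ_A/Q̄_A)/(ΔP_B/P̄_B) = (243/1289.5)/(5.61/19.70) ≈ 0.662.
ε > 0: domestic flights and high-speed rail are substitutes.

0.662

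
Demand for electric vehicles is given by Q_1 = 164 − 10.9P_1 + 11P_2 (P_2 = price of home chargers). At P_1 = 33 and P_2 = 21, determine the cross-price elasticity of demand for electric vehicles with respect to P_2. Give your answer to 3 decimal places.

6.544

At P_1 = 33 and P_2 = 21: Q_1 = 35.3.
∂Q_1/∂P_2 = 11.
ε = (∂Q_1/∂P_2)(P_2/Q_1) = 11 × (21/35.3) ≈ 6.544.
Since ε > 0, electric vehicles and home chargers are substitutes.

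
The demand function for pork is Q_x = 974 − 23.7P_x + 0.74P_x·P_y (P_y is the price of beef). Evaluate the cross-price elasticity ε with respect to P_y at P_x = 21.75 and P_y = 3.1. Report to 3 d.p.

0.098

At P_x = 21.75 and P_y = 3.1: Q_x = 508.419.
∂Q_x/∂P_y = 0.74P_x = 0.74(21.75) = 16.0950.
ε = (∂Q_x/∂P_y)(P_y/Q_x) = 16.0950 × (3.1/508.419) ≈ 0.098.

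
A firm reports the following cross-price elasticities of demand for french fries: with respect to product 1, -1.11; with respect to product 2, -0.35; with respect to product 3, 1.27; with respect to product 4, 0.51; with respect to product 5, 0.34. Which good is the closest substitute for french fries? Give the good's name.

Substitutes have ε > 0. Among the positive values, 1.27 (product 3) is largest.

product 3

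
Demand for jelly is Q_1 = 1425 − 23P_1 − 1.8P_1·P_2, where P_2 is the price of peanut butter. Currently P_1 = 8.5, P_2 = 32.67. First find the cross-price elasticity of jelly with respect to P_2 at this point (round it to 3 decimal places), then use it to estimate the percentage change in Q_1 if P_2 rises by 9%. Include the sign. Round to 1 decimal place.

-6.2%

At P_1 = 8.5, P_2 = 32.67: Q_1 = 729.649.
∂Q_1/∂P_2 = -1.8P_1 = -15.3000.
ε = (∂Q_1/∂P_2)(P_2/Q_1) = -15.3000 × 32.67/729.649 ≈ -0.685.
%ΔQ_1 ≈ ε × %ΔP_2 = -0.685 × (9%) = -6.2%.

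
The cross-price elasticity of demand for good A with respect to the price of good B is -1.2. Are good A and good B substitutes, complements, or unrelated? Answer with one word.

complements

ε = -1.2 < 0, so a higher price of good B lowers demand for good A: complements.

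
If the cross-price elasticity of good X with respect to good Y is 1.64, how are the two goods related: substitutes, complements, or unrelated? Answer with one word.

ε = 1.64 > 0, so a higher price of good Y raises demand for good X: substitutes.

substitutes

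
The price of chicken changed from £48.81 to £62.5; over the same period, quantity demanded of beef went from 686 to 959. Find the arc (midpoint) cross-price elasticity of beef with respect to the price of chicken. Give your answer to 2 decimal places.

ΔQ_A = 959 − 686 = 273; ΔP_B = 62.5 − 48.81 = 13.69.
Midpoints: Q̄_A = 822.5, P̄_B = 55.66.
ε = (ΔQ_A/Q̄_A)/(ΔP_B/P̄_B) = (273/822.5)/(13.69/55.66) ≈ 1.35.
ε > 0: beef and chicken are substitutes.

1.35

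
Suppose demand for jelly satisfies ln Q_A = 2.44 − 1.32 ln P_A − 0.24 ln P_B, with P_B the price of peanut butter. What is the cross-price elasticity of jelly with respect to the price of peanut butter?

In a log-linear (constant-elasticity) demand function, the coefficient on ln P_B is the cross-price elasticity.
ε = -0.24. Negative, so jelly and peanut butter are complements.

-0.24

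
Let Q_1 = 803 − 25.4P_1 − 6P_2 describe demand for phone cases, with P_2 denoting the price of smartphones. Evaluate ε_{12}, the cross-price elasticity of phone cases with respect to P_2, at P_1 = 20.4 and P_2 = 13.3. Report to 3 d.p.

At P_1 = 20.4 and P_2 = 13.3: Q_1 = 205.04.
∂Q_1/∂P_2 = -6.
ε = (∂Q_1/∂P_2)(P_2/Q_1) = -6 × (13.3/205.04) ≈ -0.389.

-0.389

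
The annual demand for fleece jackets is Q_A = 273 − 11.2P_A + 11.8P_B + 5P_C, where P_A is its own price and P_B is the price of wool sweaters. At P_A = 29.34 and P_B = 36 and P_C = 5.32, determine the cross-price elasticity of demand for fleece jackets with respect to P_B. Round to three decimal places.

At P_A = 29.34 and P_B = 36 and P_C = 5.32: Q_A = 395.792.
∂Q_A/∂P_B = 11.8.
ε = (∂Q_A/∂P_B)(P_B/Q_A) = 11.8 × (36/395.792) ≈ 1.073.

1.073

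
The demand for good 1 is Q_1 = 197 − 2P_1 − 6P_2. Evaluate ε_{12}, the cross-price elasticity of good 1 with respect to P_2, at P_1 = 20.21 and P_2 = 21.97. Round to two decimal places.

-5.32

At P_1 = 20.21 and P_2 = 21.97: Q_1 = 24.76.
∂Q_1/∂P_2 = -6.
ε = (∂Q_1/∂P_2)(P_2/Q_1) = -6 × (21.97/24.76) ≈ -5.32.
Since ε < 0, good 1 and good 2 are complements.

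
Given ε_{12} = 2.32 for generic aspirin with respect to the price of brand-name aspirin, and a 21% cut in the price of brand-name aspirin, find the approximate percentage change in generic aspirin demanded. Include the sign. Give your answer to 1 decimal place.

%ΔQ ≈ ε × %ΔP of brand-name aspirin = 2.32 × (-21%) = -48.7%.

-48.7%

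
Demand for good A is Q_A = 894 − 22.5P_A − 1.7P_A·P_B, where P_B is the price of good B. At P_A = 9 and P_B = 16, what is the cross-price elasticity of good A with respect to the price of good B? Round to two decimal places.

-0.55

At P_A = 9 and P_B = 16: Q_A = 446.7.
∂Q_A/∂P_B = -1.7P_A = -1.7(9) = -15.3000.
ε = (∂Q_A/∂P_B)(P_B/Q_A) = -15.3000 × (16/446.7) ≈ -0.55.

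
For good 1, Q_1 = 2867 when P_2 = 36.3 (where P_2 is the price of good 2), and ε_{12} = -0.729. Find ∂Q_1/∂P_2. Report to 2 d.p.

ε = (∂Q_1/∂P_2)·(P_2/Q_1) ⇒ ∂Q_1/∂P_2 = ε·Q_1/P_2 = -0.729 × 2867/36.3 ≈ -57.58.

-57.58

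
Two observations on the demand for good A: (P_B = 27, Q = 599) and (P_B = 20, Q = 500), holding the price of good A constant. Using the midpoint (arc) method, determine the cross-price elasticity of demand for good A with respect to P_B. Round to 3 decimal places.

ΔQ_A = 500 − 599 = -99; ΔP_B = 20 − 27 = -7.
Midpoints: Q̄_A = 549.5, P̄_B = 23.50.
ε = (ΔQ_A/Q̄_A)/(ΔP_B/P̄_B) = (-99/549.5)/(-7/23.50) ≈ 0.605.

0.605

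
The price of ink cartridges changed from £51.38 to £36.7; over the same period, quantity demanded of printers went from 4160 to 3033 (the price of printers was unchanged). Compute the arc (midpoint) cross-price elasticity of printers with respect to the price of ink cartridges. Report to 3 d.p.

ΔQ_A = 3033 − 4160 = -1127; ΔP_B = 36.7 − 51.38 = -14.68.
Midpoints: Q̄_A = 3596.5, P̄_B = 44.04.
ε = (ΔQ_A/Q̄_A)/(ΔP_B/P̄_B) = (-1127/3596.5)/(-14.68/44.04) ≈ 0.940.
ε > 0: printers and ink cartridges are substitutes.

0.940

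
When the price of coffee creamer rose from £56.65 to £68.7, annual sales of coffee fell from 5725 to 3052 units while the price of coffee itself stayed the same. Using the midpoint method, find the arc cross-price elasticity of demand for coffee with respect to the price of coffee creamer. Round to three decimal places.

-3.168

ΔQ_A = 3052 − 5725 = -2673; ΔP_B = 68.7 − 56.65 = 12.05.
Midpoints: Q̄_A = 4388.5, P̄_B = 62.67.
ε = (ΔQ_A/Q̄_A)/(ΔP_B/P̄_B) = (-2673/4388.5)/(12.05/62.67) ≈ -3.168.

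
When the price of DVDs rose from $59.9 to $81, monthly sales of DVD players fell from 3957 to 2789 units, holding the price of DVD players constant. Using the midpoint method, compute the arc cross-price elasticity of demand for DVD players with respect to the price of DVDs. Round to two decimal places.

ΔQ_A = 2789 − 3957 = -1168; ΔP_B = 81 − 59.9 = 21.1.
Midpoints: Q̄_A = 3373.0, P̄_B = 70.45.
ε = (ΔQ_A/Q̄_A)/(ΔP_B/P̄_B) = (-1168/3373.0)/(21.1/70.45) ≈ -1.16.
ε < 0: DVD players and DVDs are complements.

-1.16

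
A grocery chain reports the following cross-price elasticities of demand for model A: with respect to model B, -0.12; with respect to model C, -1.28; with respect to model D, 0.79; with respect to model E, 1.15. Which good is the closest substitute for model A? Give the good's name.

Substitutes have ε > 0. Among the positive values, 1.15 (model E) is largest.

model E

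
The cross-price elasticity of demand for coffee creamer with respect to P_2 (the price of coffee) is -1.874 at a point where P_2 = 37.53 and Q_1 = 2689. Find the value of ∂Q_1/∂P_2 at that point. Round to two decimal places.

-134.27

ε = (∂Q_1/∂P_2)·(P_2/Q_1) ⇒ ∂Q_1/∂P_2 = ε·Q_1/P_2 = -1.874 × 2689/37.53 ≈ -134.27.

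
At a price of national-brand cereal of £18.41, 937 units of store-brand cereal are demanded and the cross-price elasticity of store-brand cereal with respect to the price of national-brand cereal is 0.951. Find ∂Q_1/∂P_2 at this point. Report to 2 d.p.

ε = (∂Q_1/∂P_2)·(P_2/Q_1) ⇒ ∂Q_1/∂P_2 = ε·Q_1/P_2 = 0.951 × 937/18.41 ≈ 48.40.

48.40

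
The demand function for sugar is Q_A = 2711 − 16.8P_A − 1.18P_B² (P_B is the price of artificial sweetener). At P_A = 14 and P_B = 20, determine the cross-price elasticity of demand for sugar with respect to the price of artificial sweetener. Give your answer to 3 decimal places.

-0.471

At P_A = 14 and P_B = 20: Q_A = 2003.8.
∂Q_A/∂P_B = -2.36P_B = -2.36(20) = -47.2000.
ε = (∂Q_A/∂P_B)(P_B/Q_A) = -47.2000 × (20/2003.8) ≈ -0.471.
ε < 0: complements.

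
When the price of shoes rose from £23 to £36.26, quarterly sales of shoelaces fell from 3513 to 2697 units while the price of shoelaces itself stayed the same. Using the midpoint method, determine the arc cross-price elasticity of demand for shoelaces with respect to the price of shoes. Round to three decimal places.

ΔQ_A = 2697 − 3513 = -816; ΔP_B = 36.26 − 23 = 13.26.
Midpoints: Q̄_A = 3105.0, P̄_B = 29.63.
ε = (ΔQ_A/Q̄_A)/(ΔP_B/P̄_B) = (-816/3105.0)/(13.26/29.63) ≈ -0.587.
ε < 0: shoelaces and shoes are complements.

-0.587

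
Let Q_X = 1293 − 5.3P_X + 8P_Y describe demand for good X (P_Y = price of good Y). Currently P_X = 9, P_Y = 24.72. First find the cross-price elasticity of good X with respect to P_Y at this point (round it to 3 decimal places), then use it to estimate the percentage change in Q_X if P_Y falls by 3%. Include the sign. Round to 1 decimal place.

At P_X = 9, P_Y = 24.72: Q_X = 1443.06.
∂Q_X/∂P_Y = 8.
ε = (∂Q_X/∂P_Y)(P_Y/Q_X) = 8.0000 × 24.72/1443.06 ≈ 0.137.
%ΔQ_X ≈ ε × %ΔP_Y = 0.137 × (-3%) = -0.4%.

-0.4%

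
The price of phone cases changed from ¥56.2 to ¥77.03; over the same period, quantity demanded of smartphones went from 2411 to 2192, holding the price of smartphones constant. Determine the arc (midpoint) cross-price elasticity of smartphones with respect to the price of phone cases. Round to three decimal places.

ΔQ_A = 2192 − 2411 = -219; ΔP_B = 77.03 − 56.2 = 20.83.
Midpoints: Q̄_A = 2301.5, P̄_B = 66.62.
ε = (ΔQ_A/Q̄_A)/(ΔP_B/P̄_B) = (-219/2301.5)/(20.83/66.62) ≈ -0.304.

-0.304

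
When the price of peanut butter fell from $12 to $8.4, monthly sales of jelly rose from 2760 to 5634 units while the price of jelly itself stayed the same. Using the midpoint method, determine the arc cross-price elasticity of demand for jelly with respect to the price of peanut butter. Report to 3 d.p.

ΔQ_A = 5634 − 2760 = 2874; ΔP_B = 8.4 − 12 = -3.6.
Midpoints: Q̄_A = 4197.0, P̄_B = 10.20.
ε = (ΔQ_A/Q̄_A)/(ΔP_B/P̄_B) = (2874/4197.0)/(-3.6/10.20) ≈ -1.940.

-1.940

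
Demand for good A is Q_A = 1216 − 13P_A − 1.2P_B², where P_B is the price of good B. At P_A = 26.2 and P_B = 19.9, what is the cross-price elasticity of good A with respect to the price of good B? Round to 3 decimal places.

At P_A = 26.2 and P_B = 19.9: Q_A = 400.188.
∂Q_A/∂P_B = -2.4P_B = -2.4(19.9) = -47.7600.
ε = (∂Q_A/∂P_B)(P_B/Q_A) = -47.7600 × (19.9/400.188) ≈ -2.375.
ε < 0: complements.

-2.375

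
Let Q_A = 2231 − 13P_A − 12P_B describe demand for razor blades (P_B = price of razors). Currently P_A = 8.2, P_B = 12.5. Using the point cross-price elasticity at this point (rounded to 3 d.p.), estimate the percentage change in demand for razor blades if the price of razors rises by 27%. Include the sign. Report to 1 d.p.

At P_A = 8.2, P_B = 12.5: Q_A = 1974.4.
∂Q_A/∂P_B = -12.
ε = (∂Q_A/∂P_B)(P_B/Q_A) = -12.0000 × 12.5/1974.4 ≈ -0.076.
%ΔQ_A ≈ ε × %ΔP_B = -0.076 × (27%) = -2.1%.

-2.1%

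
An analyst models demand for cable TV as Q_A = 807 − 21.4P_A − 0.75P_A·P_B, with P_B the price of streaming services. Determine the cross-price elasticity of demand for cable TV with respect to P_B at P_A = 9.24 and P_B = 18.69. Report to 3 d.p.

At P_A = 9.24 and P_B = 18.69: Q_A = 479.742.
∂Q_A/∂P_B = -0.75P_A = -0.75(9.24) = -6.9300.
ε = (∂Q_A/∂P_B)(P_B/Q_A) = -6.9300 × (18.69/479.742) ≈ -0.270.

-0.270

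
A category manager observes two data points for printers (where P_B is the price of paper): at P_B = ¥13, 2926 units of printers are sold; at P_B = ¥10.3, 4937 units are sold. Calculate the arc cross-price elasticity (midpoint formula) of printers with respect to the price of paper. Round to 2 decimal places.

-2.21

ΔQ_A = 4937 − 2926 = 2011; ΔP_B = 10.3 − 13 = -2.7.
Midpoints: Q̄_A = 3931.5, P̄_B = 11.65.
ε = (ΔQ_A/Q̄_A)/(ΔP_B/P̄_B) = (2011/3931.5)/(-2.7/11.65) ≈ -2.21.
ε < 0: printers and paper are complements.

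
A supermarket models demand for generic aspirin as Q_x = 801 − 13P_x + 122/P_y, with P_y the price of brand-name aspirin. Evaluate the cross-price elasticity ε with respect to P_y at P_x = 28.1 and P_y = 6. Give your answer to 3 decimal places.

-0.045

At P_x = 28.1 and P_y = 6: Q_x = 456.033.
∂Q_x/∂P_y = −122/P_y² = -3.3889.
ε = (∂Q_x/∂P_y)(P_y/Q_x) = -3.3889 × (6/456.033) ≈ -0.045.
ε < 0: complements.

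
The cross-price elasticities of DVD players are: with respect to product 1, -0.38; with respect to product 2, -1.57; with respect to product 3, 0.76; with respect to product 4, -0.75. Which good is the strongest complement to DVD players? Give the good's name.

product 2

Complements have ε < 0. The most negative value is -1.57 (product 2).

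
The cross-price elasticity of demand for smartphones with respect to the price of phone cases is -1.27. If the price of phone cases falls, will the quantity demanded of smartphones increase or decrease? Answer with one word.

ε < 0 and the price of phone cases falls, so the quantity of smartphones moves in the opposite direction: it increases.

increase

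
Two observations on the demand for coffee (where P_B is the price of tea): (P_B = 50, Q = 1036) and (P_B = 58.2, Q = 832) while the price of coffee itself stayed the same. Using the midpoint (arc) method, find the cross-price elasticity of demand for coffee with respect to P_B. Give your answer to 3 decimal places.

ΔQ_A = 832 − 1036 = -204; ΔP_B = 58.2 − 50 = 8.2.
Midpoints: Q̄_A = 934.0, P̄_B = 54.10.
ε = (ΔQ_A/Q̄_A)/(ΔP_B/P̄_B) = (-204/934.0)/(8.2/54.10) ≈ -1.441.
ε < 0: coffee and tea are complements.

-1.441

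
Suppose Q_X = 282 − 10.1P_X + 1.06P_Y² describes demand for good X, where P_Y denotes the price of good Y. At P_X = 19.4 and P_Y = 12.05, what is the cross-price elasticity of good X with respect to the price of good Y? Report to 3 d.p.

1.283

At P_X = 19.4 and P_Y = 12.05: Q_X = 239.975.
∂Q_X/∂P_Y = 2.12P_Y = 2.12(12.05) = 25.5460.
ε = (∂Q_X/∂P_Y)(P_Y/Q_X) = 25.5460 × (12.05/239.975) ≈ 1.283.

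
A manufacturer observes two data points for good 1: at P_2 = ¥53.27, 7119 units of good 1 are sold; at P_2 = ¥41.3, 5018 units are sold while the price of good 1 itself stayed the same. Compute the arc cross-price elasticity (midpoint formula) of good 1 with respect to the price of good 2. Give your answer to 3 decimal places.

ΔQ_1 = 5018 − 7119 = -2101; ΔP_2 = 41.3 − 53.27 = -11.97.
Midpoints: Q̄_1 = 6068.5, P̄_2 = 47.28.
ε = (ΔQ_1/Q̄_1)/(ΔP_2/P̄_2) = (-2101/6068.5)/(-11.97/47.28) ≈ 1.368.

1.368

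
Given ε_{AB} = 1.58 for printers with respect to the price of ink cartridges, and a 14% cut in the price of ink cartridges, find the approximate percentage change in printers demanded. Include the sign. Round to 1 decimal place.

%ΔQ ≈ ε × %ΔP of ink cartridges = 1.58 × (-14%) = -22.1%.
Demand for printers falls by about 22.1%.

-22.1%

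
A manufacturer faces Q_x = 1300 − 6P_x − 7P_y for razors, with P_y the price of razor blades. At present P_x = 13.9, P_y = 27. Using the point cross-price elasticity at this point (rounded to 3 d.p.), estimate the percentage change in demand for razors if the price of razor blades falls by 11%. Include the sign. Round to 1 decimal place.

At P_x = 13.9, P_y = 27: Q_x = 1027.6.
∂Q_x/∂P_y = -7.
ε = (∂Q_x/∂P_y)(P_y/Q_x) = -7.0000 × 27/1027.6 ≈ -0.184.
%ΔQ_x ≈ ε × %ΔP_y = -0.184 × (-11%) = 2.0%.

2.0%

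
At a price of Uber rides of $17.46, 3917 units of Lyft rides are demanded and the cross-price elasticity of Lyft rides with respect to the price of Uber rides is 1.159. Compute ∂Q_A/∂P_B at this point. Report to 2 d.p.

ε = (∂Q_A/∂P_B)·(P_B/Q_A) ⇒ ∂Q_A/∂P_B = ε·Q_A/P_B = 1.159 × 3917/17.46 ≈ 260.01.

260.01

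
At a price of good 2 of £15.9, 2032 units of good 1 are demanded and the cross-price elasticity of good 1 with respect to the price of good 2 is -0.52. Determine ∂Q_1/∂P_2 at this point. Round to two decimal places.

ε = (∂Q_1/∂P_2)·(P_2/Q_1) ⇒ ∂Q_1/∂P_2 = ε·Q_1/P_2 = -0.52 × 2032/15.9 ≈ -66.46.

-66.46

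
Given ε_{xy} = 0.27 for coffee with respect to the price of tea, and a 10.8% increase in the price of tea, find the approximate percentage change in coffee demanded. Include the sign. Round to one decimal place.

2.9%

%ΔQ ≈ ε × %ΔP of tea = 0.27 × (10.8%) = 2.9%.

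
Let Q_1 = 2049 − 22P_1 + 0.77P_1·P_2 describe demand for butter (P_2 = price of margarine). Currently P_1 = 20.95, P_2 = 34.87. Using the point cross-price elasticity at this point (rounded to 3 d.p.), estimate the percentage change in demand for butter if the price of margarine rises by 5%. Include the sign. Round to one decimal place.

At P_1 = 20.95, P_2 = 34.87: Q_1 = 2150.605.
∂Q_1/∂P_2 = 0.77P_1 = 16.1315.
ε = (∂Q_1/∂P_2)(P_2/Q_1) = 16.1315 × 34.87/2150.605 ≈ 0.262.
%ΔQ_1 ≈ ε × %ΔP_2 = 0.262 × (5%) = 1.3%.

1.3%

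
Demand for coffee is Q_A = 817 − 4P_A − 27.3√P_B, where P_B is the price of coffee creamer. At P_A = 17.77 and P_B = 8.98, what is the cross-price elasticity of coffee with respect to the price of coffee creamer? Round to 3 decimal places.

-0.062

At P_A = 17.77 and P_B = 8.98: Q_A = 664.111.
∂Q_A/∂P_B = -27.3/(2√P_B) = -27.3/(2√8.98) = -4.5551.
ε = (∂Q_A/∂P_B)(P_B/Q_A) = -4.5551 × (8.98/664.111) ≈ -0.062.
ε < 0: complements.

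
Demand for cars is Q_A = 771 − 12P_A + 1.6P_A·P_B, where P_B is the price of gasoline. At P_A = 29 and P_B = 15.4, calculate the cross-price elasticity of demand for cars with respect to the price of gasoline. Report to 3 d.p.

0.628

At P_A = 29 and P_B = 15.4: Q_A = 1137.56.
∂Q_A/∂P_B = 1.6P_A = 1.6(29) = 46.4000.
ε = (∂Q_A/∂P_B)(P_B/Q_A) = 46.4000 × (15.4/1137.56) ≈ 0.628.
ε > 0: substitutes.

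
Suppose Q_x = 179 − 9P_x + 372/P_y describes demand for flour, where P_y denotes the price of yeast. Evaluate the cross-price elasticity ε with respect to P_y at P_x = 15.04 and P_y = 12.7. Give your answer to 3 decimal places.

At P_x = 15.04 and P_y = 12.7: Q_x = 72.931.
∂Q_x/∂P_y = −372/P_y² = -2.3064.
ε = (∂Q_x/∂P_y)(P_y/Q_x) = -2.3064 × (12.7/72.931) ≈ -0.402.
ε < 0: complements.

-0.402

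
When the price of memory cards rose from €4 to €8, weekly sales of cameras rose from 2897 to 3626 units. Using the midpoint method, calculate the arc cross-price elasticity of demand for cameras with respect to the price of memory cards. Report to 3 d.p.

ΔQ_A = 3626 − 2897 = 729; ΔP_B = 8 − 4 = 4.
Midpoints: Q̄_A = 3261.5, P̄_B = 6.00.
ε = (ΔQ_A/Q̄_A)/(ΔP_B/P̄_B) = (729/3261.5)/(4/6.00) ≈ 0.335.

0.335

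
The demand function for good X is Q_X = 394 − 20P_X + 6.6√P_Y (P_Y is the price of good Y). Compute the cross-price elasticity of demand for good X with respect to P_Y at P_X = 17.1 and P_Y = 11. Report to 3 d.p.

At P_X = 17.1 and P_Y = 11: Q_X = 73.890.
∂Q_X/∂P_Y = 6.6/(2√P_Y) = 6.6/(2√11) = 0.9950.
ε = (∂Q_X/∂P_Y)(P_Y/Q_X) = 0.9950 × (11/73.890) ≈ 0.148.

0.148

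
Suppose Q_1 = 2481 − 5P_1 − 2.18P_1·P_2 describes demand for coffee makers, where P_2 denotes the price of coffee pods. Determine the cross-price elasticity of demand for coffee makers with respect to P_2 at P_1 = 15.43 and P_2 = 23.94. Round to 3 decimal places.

At P_1 = 15.43 and P_2 = 23.94: Q_1 = 1598.571.
∂Q_1/∂P_2 = -2.18P_1 = -2.18(15.43) = -33.6374.
ε = (∂Q_1/∂P_2)(P_2/Q_1) = -33.6374 × (23.94/1598.571) ≈ -0.504.
ε < 0: complements.

-0.504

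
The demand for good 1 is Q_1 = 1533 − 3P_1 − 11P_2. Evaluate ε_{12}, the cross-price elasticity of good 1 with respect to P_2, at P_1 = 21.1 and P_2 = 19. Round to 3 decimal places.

At P_1 = 21.1 and P_2 = 19: Q_1 = 1260.7.
∂Q_1/∂P_2 = -11.
ε = (∂Q_1/∂P_2)(P_2/Q_1) = -11 × (19/1260.7) ≈ -0.166.

-0.166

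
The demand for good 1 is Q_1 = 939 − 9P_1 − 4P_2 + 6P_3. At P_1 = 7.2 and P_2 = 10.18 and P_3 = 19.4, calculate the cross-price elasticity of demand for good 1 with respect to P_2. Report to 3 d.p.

-0.043

At P_1 = 7.2 and P_2 = 10.18 and P_3 = 19.4: Q_1 = 949.88.
∂Q_1/∂P_2 = -4.
ε = (∂Q_1/∂P_2)(P_2/Q_1) = -4 × (10.18/949.88) ≈ -0.043.
Since ε < 0, good 1 and good 2 are complements.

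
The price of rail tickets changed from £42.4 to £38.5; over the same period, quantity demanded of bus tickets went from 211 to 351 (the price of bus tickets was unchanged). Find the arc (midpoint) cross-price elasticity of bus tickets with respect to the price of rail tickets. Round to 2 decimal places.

-5.17

ΔQ_A = 351 − 211 = 140; ΔP_B = 38.5 − 42.4 = -3.9.
Midpoints: Q̄_A = 281.0, P̄_B = 40.45.
ε = (ΔQ_A/Q̄_A)/(ΔP_B/P̄_B) = (140/281.0)/(-3.9/40.45) ≈ -5.17.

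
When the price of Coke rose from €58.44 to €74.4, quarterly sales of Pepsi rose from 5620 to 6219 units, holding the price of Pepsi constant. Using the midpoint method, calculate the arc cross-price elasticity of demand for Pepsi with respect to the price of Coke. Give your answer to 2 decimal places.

0.42

ΔQ_A = 6219 − 5620 = 599; ΔP_B = 74.4 − 58.44 = 15.96.
Midpoints: Q̄_A = 5919.5, P̄_B = 66.42.
ε = (ΔQ_A/Q̄_A)/(ΔP_B/P̄_B) = (599/5919.5)/(15.96/66.42) ≈ 0.42.
ε > 0: Pepsi and Coke are substitutes.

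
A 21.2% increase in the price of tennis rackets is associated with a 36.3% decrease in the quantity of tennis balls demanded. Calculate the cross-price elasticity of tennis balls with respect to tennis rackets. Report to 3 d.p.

ε = (%ΔQ of tennis balls) / (%ΔP of tennis rackets) = (-36.3%) / (21.2%) ≈ -1.712.

-1.712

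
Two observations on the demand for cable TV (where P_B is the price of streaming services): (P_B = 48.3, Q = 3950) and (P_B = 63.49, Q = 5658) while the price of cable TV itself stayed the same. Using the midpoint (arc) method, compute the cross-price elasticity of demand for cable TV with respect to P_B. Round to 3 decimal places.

ΔQ_A = 5658 − 3950 = 1708; ΔP_B = 63.49 − 48.3 = 15.19.
Midpoints: Q̄_A = 4804.0, P̄_B = 55.89.
ε = (ΔQ_A/Q̄_A)/(ΔP_B/P̄_B) = (1708/4804.0)/(15.19/55.89) ≈ 1.308.
ε > 0: cable TV and streaming services are substitutes.

1.308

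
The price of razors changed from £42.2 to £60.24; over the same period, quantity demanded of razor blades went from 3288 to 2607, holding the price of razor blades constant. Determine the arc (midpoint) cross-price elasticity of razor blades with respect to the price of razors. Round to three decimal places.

-0.656

ΔQ_A = 2607 − 3288 = -681; ΔP_B = 60.24 − 42.2 = 18.04.
Midpoints: Q̄_A = 2947.5, P̄_B = 51.22.
ε = (ΔQ_A/Q̄_A)/(ΔP_B/P̄_B) = (-681/2947.5)/(18.04/51.22) ≈ -0.656.
ε < 0: razor blades and razors are complements.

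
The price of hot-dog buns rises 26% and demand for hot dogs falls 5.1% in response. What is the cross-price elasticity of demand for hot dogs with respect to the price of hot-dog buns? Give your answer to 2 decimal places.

ε = (%ΔQ of hot dogs) / (%ΔP of hot-dog buns) = (-5.1%) / (26%) ≈ -0.20.
Negative cross-price elasticity: complements.

-0.20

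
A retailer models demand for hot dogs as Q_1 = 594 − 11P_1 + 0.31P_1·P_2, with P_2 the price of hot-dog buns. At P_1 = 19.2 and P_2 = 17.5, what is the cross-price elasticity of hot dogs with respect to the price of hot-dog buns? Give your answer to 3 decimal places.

At P_1 = 19.2 and P_2 = 17.5: Q_1 = 486.96.
∂Q_1/∂P_2 = 0.31P_1 = 0.31(19.2) = 5.9520.
ε = (∂Q_1/∂P_2)(P_2/Q_1) = 5.9520 × (17.5/486.96) ≈ 0.214.

0.214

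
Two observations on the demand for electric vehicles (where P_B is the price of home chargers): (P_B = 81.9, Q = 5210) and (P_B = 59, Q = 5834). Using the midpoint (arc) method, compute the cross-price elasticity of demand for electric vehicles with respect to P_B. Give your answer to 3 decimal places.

ΔQ_A = 5834 − 5210 = 624; ΔP_B = 59 − 81.9 = -22.9.
Midpoints: Q̄_A = 5522.0, P̄_B = 70.45.
ε = (ΔQ_A/Q̄_A)/(ΔP_B/P̄_B) = (624/5522.0)/(-22.9/70.45) ≈ -0.348.

-0.348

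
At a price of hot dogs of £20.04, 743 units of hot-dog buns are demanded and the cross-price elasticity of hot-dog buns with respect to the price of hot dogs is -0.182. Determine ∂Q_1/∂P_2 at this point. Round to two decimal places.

ε = (∂Q_1/∂P_2)·(P_2/Q_1) ⇒ ∂Q_1/∂P_2 = ε·Q_1/P_2 = -0.182 × 743/20.04 ≈ -6.75.

-6.75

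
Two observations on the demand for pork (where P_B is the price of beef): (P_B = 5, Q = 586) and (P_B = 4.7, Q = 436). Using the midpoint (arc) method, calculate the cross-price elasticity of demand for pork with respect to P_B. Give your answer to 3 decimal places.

ΔQ_A = 436 − 586 = -150; ΔP_B = 4.7 − 5 = -0.3.
Midpoints: Q̄_A = 511.0, P̄_B = 4.85.
ε = (ΔQ_A/Q̄_A)/(ΔP_B/P̄_B) = (-150/511.0)/(-0.3/4.85) ≈ 4.746.
ε > 0: pork and beef are substitutes.

4.746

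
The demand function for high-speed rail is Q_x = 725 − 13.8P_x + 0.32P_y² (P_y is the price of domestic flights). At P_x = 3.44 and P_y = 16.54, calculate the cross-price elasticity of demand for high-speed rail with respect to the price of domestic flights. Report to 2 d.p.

At P_x = 3.44 and P_y = 16.54: Q_x = 765.071.
∂Q_x/∂P_y = 0.64P_y = 0.64(16.54) = 10.5856.
ε = (∂Q_x/∂P_y)(P_y/Q_x) = 10.5856 × (16.54/765.071) ≈ 0.23.

0.23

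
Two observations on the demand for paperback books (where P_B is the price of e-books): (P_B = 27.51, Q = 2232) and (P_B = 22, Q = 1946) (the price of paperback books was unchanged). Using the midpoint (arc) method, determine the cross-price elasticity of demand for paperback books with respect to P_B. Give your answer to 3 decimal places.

ΔQ_A = 1946 − 2232 = -286; ΔP_B = 22 − 27.51 = -5.51.
Midpoints: Q̄_A = 2089.0, P̄_B = 24.76.
ε = (ΔQ_A/Q̄_A)/(ΔP_B/P̄_B) = (-286/2089.0)/(-5.51/24.76) ≈ 0.615.
ε > 0: paperback books and e-books are substitutes.

0.615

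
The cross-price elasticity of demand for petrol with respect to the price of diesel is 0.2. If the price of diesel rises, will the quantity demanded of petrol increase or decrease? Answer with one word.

ε > 0 and the price of diesel rises, so the quantity of petrol moves in the same direction: it increases.

increase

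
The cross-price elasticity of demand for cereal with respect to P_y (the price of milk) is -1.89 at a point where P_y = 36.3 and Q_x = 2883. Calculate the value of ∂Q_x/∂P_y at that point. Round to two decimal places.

-150.11

ε = (∂Q_x/∂P_y)·(P_y/Q_x) ⇒ ∂Q_x/∂P_y = ε·Q_x/P_y = -1.89 × 2883/36.3 ≈ -150.11.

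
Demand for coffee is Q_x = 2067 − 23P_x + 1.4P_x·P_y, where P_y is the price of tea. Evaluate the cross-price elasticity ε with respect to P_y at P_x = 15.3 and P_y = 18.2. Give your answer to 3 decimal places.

0.185

At P_x = 15.3 and P_y = 18.2: Q_x = 2104.944.
∂Q_x/∂P_y = 1.4P_x = 1.4(15.3) = 21.4200.
ε = (∂Q_x/∂P_y)(P_y/Q_x) = 21.4200 × (18.2/2104.944) ≈ 0.185.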